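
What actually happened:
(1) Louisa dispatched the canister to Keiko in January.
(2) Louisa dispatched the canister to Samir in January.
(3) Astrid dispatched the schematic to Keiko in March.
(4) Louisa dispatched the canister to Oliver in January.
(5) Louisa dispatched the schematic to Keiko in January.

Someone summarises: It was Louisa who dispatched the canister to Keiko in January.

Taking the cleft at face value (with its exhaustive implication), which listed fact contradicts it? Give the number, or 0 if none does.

Focus of the cleft: "Louisa" (the agent). Presupposed background: the canister as thing and Keiko as recipient and in January as setting.
The exhaustive reading says no other agent fits that background.
No listed fact matches the background with a different agent. Exhaustivity holds.

0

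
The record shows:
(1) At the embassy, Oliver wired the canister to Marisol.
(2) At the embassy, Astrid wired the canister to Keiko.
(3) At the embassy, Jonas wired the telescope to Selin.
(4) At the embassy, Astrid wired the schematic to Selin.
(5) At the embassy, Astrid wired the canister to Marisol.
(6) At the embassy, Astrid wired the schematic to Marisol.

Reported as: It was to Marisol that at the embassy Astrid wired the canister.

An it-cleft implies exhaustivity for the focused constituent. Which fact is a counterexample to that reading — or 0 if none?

The cleft puts "Marisol" in focus and presupposes the open proposition with Astrid as agent and the canister as thing and at the embassy as setting.
Exhaustivity: Marisol is the only recipient satisfying that background.
Fact (2) shares the background but with recipient = Keiko; exhaustivity is violated.

2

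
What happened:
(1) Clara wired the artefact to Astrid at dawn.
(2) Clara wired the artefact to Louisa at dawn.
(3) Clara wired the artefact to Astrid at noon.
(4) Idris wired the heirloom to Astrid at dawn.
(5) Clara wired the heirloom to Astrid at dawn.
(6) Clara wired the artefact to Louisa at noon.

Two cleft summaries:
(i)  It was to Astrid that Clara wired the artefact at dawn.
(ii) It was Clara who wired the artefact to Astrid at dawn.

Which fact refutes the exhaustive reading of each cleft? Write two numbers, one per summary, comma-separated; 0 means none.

2, 0

(i): focus "Astrid". Looking for same agent, thing, setting (Clara / the artefact / at dawn) with some other recipient — fact (2) has Louisa there. Refuted.
(ii): focus "Clara". No fact shares same thing, recipient, setting (the artefact / Astrid / at dawn) with a different agent. 0.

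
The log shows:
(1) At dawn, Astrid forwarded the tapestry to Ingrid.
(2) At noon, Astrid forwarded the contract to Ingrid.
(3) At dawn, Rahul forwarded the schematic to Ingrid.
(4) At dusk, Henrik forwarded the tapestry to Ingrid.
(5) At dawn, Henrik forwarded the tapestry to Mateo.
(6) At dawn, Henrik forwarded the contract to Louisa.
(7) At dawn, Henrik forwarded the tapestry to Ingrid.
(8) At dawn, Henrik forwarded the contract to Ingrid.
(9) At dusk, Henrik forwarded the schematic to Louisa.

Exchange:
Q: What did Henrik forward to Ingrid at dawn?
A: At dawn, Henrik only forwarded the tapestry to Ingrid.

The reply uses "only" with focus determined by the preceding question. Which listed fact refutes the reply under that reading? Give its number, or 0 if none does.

8

Answering "What did ...?" puts focus on the thing — here, "the tapestry".
"Only" then excludes alternative things while the background — agent = Henrik, recipient = Ingrid, setting = at dawn — is held fixed.
Fact (8) keeps agent = Henrik, recipient = Ingrid, setting = at dawn but has thing = the contract; that refutes the reply.
(Fact (4) would refute a reading with focus on the setting — but that is not what the question asks.)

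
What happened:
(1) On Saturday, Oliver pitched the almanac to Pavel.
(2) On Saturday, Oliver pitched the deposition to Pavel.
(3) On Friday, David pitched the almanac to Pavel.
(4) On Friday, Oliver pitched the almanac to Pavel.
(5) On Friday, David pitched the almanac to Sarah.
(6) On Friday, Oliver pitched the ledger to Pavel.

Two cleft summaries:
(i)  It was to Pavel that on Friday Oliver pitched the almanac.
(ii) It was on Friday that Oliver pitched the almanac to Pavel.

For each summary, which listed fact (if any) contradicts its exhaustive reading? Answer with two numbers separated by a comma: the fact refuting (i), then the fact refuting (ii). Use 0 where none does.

0, 1

Summary (i) focuses "Pavel" (the recipient); background Oliver as agent and the almanac as thing and on Friday as setting. No fact matches that background with a different recipient, so 0.
Summary (ii) focuses "on Friday" (the setting); background Oliver as agent and the almanac as thing and Pavel as recipient. Fact (1) matches that background with setting = on Saturday — refutes (ii).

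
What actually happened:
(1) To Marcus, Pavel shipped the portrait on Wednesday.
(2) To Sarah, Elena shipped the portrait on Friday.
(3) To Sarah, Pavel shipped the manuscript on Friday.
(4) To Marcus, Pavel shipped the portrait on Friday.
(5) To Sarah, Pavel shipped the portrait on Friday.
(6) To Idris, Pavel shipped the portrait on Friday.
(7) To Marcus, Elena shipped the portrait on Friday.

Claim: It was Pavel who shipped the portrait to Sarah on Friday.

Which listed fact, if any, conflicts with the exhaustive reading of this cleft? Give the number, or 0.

The cleft puts "Pavel" in focus and presupposes the open proposition with the portrait as thing and Sarah as recipient and on Friday as setting.
The exhaustive reading says no other agent fits that background.
Fact (2) shares the background but with agent = Elena; exhaustivity is violated.

2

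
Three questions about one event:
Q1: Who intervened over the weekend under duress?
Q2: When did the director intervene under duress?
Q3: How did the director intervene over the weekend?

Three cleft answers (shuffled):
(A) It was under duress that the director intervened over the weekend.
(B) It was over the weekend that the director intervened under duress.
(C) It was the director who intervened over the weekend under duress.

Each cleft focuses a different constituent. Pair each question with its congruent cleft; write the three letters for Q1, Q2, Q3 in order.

Q1 asks about the subject (agent); cleft (C) focuses "the director", which is the subject (agent) — so Q1 → C.
Q2 asks about the time; cleft (B) focuses "over the weekend", which is the time — so Q2 → B.
Q3 asks about the manner; cleft (A) focuses "under duress", which is the manner — so Q3 → A.
Mapping: Q1→C, Q2→B, Q3→A.

CBA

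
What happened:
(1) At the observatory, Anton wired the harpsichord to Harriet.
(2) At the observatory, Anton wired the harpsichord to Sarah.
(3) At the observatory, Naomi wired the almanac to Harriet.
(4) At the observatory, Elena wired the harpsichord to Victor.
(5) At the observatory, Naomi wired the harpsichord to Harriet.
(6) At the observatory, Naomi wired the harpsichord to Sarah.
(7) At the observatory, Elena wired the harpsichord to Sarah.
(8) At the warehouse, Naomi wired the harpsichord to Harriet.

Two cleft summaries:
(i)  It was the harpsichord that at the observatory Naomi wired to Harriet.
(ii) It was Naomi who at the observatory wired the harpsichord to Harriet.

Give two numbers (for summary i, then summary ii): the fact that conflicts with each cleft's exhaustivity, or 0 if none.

(i): focus "the harpsichord". Looking for same agent, recipient, setting (Naomi / Harriet / at the observatory) with some other thing — fact (3) has the almanac there. Refuted.
(ii): focus "Naomi". Looking for same thing, recipient, setting (the harpsichord / Harriet / at the observatory) with some other agent — fact (1) has Anton there. Refuted.

3, 1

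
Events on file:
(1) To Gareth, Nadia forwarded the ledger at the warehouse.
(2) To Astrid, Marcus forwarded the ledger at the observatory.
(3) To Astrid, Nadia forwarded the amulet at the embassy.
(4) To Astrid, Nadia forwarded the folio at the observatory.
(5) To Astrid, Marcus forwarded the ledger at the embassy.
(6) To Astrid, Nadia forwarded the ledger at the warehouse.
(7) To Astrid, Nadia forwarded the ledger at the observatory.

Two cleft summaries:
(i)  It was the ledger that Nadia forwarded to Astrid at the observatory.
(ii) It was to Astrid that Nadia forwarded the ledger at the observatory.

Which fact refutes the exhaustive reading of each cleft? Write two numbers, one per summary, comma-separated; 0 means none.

4, 0

Summary (i) focuses "the ledger" (the thing); background Nadia as agent and Astrid as recipient and at the observatory as setting. Fact (4) matches that background with thing = the folio — refutes (i).
Summary (ii) focuses "Astrid" (the recipient); background Nadia as agent and the ledger as thing and at the observatory as setting. No fact matches that background with a different recipient, so 0.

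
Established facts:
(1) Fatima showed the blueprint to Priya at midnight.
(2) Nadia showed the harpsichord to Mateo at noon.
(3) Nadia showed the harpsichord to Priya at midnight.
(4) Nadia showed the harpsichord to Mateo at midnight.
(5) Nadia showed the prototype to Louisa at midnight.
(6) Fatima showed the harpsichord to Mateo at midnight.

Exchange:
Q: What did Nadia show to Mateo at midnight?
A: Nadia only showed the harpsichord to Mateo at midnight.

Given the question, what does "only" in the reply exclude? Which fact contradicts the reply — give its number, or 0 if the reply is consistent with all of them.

0

The question "What did ...?" targets the thing, so in the reply the focus falls on "the harpsichord".
"Only" then excludes alternative things while the background — agent = Nadia, recipient = Mateo, setting = at midnight — is held fixed.
No fact keeps agent = Nadia, recipient = Mateo, setting = at midnight while changing the thing; every other fact differs on something backgrounded. The reply stands.
(Fact (2) would refute a reading with focus on the setting — but that is not what the question asks.)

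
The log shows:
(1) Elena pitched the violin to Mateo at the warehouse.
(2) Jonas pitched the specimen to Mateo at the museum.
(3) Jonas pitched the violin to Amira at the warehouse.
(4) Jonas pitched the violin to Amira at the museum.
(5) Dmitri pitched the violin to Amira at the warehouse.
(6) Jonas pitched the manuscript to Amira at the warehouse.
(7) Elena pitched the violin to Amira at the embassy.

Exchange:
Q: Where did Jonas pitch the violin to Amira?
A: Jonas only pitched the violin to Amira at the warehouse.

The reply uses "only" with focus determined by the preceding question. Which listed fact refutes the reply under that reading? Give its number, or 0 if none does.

Answering "Where did ...?" puts focus on the setting — here, "at the warehouse".
"Only" then excludes alternative settings while the background — agent = Jonas, thing = the violin, recipient = Amira — is held fixed.
Fact (4) shares the background with a different setting (at the museum) — counterexample.
(Fact (6) would refute a reading with focus on the thing — but that is not what the question asks.)

4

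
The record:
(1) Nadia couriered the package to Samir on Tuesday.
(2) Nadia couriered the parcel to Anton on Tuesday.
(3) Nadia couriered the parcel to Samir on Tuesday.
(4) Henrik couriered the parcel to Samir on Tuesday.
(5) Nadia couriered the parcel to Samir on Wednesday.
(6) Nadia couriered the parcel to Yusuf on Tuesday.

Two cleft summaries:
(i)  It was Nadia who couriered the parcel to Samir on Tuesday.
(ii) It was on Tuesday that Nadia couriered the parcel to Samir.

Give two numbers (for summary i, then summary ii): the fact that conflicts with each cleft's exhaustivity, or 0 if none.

4, 5

(i): focus "Nadia". Looking for thing = the parcel, recipient = Samir, setting = on Tuesday with some other agent — fact (4) has Henrik there. Refuted.
(ii): focus "on Tuesday". Looking for agent = Nadia, thing = the parcel, recipient = Samir with some other setting — fact (5) has on Wednesday there. Refuted.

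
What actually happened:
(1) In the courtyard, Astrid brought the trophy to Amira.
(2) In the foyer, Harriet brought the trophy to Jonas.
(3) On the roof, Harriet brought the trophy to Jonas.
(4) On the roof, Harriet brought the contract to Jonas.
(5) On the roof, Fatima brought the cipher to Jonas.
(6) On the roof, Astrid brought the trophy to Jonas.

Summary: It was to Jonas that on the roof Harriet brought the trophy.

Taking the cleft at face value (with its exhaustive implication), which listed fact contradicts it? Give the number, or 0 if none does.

0

The cleft puts "Jonas" in focus and presupposes the open proposition with agent = Harriet, thing = the trophy, setting = on the roof.
Exhaustivity: Jonas is the only recipient satisfying that background.
No listed fact matches the background with a different recipient. Exhaustivity holds.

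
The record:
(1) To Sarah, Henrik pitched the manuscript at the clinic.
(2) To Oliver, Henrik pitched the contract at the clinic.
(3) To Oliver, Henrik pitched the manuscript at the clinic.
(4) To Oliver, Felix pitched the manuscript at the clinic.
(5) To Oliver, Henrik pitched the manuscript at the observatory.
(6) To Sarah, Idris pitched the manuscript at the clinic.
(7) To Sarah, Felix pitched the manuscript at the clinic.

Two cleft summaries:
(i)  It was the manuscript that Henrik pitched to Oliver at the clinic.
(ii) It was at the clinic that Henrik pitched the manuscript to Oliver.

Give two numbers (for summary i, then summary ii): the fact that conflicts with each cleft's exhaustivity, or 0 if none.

Summary (i) focuses "the manuscript" (the thing); background Henrik as agent and Oliver as recipient and at the clinic as setting. Fact (2) matches that background with thing = the contract — refutes (i).
Summary (ii) focuses "at the clinic" (the setting); background Henrik as agent and the manuscript as thing and Oliver as recipient. Fact (5) matches that background with setting = at the observatory — refutes (ii).

2, 5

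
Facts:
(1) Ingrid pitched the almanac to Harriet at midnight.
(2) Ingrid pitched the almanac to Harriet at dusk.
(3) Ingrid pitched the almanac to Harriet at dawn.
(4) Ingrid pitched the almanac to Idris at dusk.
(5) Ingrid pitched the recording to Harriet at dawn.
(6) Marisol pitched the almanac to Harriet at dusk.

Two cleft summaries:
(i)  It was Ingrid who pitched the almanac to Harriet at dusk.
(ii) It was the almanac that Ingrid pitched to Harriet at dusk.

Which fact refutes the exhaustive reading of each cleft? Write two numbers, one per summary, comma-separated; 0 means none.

Summary (i) focuses "Ingrid" (the agent); background same thing, recipient, setting (the almanac / Harriet / at dusk). Fact (6) matches that background with agent = Marisol — refutes (i).
Summary (ii) focuses "the almanac" (the thing); background same agent, recipient, setting (Ingrid / Harriet / at dusk). No fact matches that background with a different thing, so 0.

6, 0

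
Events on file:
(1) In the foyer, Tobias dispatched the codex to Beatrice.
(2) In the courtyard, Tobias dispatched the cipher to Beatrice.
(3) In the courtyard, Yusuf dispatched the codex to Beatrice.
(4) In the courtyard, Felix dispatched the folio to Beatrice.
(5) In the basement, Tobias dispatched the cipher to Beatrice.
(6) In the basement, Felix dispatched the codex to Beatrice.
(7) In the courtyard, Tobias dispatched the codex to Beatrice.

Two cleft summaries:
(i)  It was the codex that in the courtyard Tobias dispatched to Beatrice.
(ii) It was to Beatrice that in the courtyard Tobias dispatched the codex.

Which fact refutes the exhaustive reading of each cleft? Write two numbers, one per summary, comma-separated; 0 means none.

2, 0

(i): focus "the codex". Looking for same agent, recipient, setting (Tobias / Beatrice / in the courtyard) with some other thing — fact (2) has the cipher there. Refuted.
(ii): focus "Beatrice". No fact shares same agent, thing, setting (Tobias / the codex / in the courtyard) with a different recipient. 0.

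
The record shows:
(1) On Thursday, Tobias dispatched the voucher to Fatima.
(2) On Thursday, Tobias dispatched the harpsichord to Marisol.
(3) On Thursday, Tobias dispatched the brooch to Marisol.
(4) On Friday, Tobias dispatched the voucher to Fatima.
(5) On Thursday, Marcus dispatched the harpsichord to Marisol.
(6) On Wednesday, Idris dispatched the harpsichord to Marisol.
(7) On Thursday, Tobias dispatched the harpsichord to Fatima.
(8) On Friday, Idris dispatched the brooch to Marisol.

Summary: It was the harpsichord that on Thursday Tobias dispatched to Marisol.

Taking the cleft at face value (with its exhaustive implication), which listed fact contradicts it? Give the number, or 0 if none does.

3

Focus of the cleft: "the harpsichord" (the thing). Presupposed background: agent = Tobias, recipient = Marisol, setting = on Thursday.
The exhaustive reading says no other thing fits that background.
Fact (3) shares the background but with thing = the brooch; exhaustivity is violated.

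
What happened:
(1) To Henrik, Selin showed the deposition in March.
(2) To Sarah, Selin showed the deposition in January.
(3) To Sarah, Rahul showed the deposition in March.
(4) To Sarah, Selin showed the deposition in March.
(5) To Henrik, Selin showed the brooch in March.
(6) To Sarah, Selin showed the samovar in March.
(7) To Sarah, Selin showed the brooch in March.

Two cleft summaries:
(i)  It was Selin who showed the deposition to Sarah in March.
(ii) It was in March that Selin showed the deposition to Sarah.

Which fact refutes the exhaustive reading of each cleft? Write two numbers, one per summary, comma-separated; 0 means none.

3, 2

(i): focus "Selin". Looking for same thing, recipient, setting (the deposition / Sarah / in March) with some other agent — fact (3) has Rahul there. Refuted.
(ii): focus "in March". Looking for same agent, thing, recipient (Selin / the deposition / Sarah) with some other setting — fact (2) has in January there. Refuted.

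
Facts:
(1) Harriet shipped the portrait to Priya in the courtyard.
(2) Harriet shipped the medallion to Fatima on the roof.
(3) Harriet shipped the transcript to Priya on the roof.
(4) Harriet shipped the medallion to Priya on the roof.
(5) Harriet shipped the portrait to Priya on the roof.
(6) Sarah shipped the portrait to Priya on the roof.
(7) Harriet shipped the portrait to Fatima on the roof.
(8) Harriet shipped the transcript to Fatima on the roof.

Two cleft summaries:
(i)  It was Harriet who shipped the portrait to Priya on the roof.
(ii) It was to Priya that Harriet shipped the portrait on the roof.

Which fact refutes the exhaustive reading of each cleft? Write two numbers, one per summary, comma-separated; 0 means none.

(i): focus "Harriet". Looking for same thing, recipient, setting (the portrait / Priya / on the roof) with some other agent — fact (6) has Sarah there. Refuted.
(ii): focus "Priya". Looking for same agent, thing, setting (Harriet / the portrait / on the roof) with some other recipient — fact (7) has Fatima there. Refuted.

6, 7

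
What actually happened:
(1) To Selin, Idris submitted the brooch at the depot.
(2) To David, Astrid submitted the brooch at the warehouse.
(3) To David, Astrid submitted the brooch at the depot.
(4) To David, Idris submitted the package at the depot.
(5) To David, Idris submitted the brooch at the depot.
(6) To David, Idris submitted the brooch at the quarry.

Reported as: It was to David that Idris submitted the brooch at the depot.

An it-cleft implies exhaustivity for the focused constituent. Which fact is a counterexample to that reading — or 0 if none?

1

The cleft puts "David" in focus and presupposes the open proposition with Idris as agent and the brooch as thing and at the depot as setting.
Exhaustivity: David is the only recipient satisfying that background.
Fact (1) shares the background but with recipient = Selin; exhaustivity is violated.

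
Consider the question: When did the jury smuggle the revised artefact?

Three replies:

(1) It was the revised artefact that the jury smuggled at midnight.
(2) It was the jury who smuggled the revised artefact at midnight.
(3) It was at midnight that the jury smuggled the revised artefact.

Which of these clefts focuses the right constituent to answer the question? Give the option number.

3

The question word "when" targets the time.
Option (1) clefts "the revised artefact" — the direct object, not what was asked.
Option (2) clefts "the jury" — the subject (agent), not what was asked.
Option (3) clefts "at midnight" — that matches what the question asks about.
So the congruent reply is (3).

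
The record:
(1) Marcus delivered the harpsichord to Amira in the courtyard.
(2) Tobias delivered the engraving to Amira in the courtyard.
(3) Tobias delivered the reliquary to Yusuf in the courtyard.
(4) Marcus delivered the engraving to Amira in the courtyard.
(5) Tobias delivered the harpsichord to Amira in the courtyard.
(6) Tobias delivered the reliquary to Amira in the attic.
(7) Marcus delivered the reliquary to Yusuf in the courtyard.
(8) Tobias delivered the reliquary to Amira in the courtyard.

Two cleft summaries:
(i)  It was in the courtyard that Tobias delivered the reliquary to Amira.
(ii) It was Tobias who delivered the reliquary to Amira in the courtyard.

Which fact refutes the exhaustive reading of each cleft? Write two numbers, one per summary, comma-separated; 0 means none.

6, 0

Summary (i) focuses "in the courtyard" (the setting); background agent = Tobias, thing = the reliquary, recipient = Amira. Fact (6) matches that background with setting = in the attic — refutes (i).
Summary (ii) focuses "Tobias" (the agent); background thing = the reliquary, recipient = Amira, setting = in the courtyard. No fact matches that background with a different agent, so 0.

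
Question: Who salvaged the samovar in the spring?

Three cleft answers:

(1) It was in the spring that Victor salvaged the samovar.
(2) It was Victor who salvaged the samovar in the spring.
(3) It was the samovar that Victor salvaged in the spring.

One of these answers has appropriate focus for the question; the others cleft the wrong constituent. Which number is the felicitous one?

The question word "who" targets the subject (agent).
Option (1) clefts "in the spring" — the time, not what was asked.
Option (2) clefts "Victor" — that matches what the question asks about.
Option (3) clefts "the samovar" — the direct object, not what was asked.
So the congruent reply is (2).

2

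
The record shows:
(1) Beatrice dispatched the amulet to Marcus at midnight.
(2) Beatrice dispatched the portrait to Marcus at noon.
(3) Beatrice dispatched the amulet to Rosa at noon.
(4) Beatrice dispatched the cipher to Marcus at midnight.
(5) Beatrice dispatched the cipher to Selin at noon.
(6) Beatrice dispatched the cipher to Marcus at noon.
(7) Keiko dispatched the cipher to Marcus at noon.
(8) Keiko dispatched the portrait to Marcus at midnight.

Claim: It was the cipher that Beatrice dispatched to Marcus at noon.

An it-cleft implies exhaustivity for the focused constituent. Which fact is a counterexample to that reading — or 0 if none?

2

Focus of the cleft: "the cipher" (the thing). Presupposed background: agent = Beatrice, recipient = Marcus, setting = at noon.
Exhaustivity: the cipher is the only thing satisfying that background.
Fact (2) shares the background but with thing = the portrait; exhaustivity is violated.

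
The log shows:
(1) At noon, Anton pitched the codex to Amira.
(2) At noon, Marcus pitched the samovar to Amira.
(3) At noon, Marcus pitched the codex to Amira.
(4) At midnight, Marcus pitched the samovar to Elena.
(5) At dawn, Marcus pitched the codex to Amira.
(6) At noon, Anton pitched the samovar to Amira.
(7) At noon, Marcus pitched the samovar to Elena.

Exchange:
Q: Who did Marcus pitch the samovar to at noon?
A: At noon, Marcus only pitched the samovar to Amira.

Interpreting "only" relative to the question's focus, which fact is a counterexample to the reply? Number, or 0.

Answering "Who did ... to ...?" puts focus on the recipient — here, "Amira".
So "only" ranges over recipients; the rest (agent = Marcus, thing = the samovar, setting = at noon) is presupposed.
Fact (7) keeps agent = Marcus, thing = the samovar, setting = at noon but has recipient = Elena; that refutes the reply.
(Fact (3) would refute a reading with focus on the thing — but that is not what the question asks.)

7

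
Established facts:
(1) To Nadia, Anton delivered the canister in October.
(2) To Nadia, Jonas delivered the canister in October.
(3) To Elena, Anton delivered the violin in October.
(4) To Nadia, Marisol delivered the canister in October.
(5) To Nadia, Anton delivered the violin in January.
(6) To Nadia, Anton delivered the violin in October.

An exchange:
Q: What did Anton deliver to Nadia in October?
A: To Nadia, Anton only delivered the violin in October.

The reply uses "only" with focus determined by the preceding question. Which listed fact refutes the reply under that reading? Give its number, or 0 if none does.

The question "What did ...?" targets the thing, so in the reply the focus falls on "the violin".
"Only" then excludes alternative things while the background — agent = Anton, recipient = Nadia, setting = in October — is held fixed.
Fact (1) keeps agent = Anton, recipient = Nadia, setting = in October but has thing = the canister; that refutes the reply.
(Fact (5) would refute a reading with focus on the setting — but that is not what the question asks.)

1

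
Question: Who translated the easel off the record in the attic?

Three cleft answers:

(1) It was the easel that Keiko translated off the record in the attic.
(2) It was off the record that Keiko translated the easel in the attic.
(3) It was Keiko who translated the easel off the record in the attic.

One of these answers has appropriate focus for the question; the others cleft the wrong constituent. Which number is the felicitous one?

3

The question word "who" targets the subject (agent).
Option (1) clefts "the easel" — the direct object, not what was asked.
Option (2) clefts "off the record" — the manner, not what was asked.
Option (3) clefts "Keiko" — that matches what the question asks about.
So the congruent reply is (3).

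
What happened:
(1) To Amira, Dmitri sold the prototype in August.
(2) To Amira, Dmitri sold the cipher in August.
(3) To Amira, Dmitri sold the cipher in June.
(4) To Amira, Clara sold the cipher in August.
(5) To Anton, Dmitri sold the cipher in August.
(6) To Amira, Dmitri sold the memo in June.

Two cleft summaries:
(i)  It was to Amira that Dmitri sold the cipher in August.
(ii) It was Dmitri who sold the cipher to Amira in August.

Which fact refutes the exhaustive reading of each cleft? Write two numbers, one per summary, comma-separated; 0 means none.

5, 4

(i): focus "Amira". Looking for same agent, thing, setting (Dmitri / the cipher / in August) with some other recipient — fact (5) has Anton there. Refuted.
(ii): focus "Dmitri". Looking for same thing, recipient, setting (the cipher / Amira / in August) with some other agent — fact (4) has Clara there. Refuted.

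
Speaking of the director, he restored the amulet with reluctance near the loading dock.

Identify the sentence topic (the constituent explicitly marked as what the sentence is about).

The construction explicitly marks "the director" as what the sentence is about — the topic.
The remainder of the clause is the comment (what is said about the topic).

the director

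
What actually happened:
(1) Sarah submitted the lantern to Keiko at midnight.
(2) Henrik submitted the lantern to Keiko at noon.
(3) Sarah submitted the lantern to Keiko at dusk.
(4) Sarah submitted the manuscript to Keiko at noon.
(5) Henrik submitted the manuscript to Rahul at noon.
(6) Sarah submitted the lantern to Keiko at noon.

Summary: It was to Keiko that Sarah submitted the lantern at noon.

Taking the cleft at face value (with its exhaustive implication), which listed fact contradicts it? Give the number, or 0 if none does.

Focus of the cleft: "Keiko" (the recipient). Presupposed background: agent = Sarah, thing = the lantern, setting = at noon.
Exhaustivity: Keiko is the only recipient satisfying that background.
Every other fact differs from the presupposition on some backgrounded slot, so none challenges the exhaustivity.

0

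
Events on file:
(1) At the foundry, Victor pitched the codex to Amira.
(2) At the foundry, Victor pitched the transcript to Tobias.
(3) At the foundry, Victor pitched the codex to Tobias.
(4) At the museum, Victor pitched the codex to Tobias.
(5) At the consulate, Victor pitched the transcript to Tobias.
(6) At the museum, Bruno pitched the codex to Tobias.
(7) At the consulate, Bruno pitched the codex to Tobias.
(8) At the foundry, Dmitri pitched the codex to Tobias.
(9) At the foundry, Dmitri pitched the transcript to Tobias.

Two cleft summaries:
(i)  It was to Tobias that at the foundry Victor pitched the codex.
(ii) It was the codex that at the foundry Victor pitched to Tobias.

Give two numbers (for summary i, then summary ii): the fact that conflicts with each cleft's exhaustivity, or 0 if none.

1, 2

Summary (i) focuses "Tobias" (the recipient); background same agent, thing, setting (Victor / the codex / at the foundry). Fact (1) matches that background with recipient = Amira — refutes (i).
Summary (ii) focuses "the codex" (the thing); background same agent, recipient, setting (Victor / Tobias / at the foundry). Fact (2) matches that background with thing = the transcript — refutes (ii).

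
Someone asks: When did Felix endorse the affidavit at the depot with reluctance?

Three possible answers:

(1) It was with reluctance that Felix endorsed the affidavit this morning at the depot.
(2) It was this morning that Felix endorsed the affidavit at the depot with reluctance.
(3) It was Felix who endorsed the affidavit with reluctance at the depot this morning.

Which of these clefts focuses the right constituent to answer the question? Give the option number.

2

The question word "when" targets the time.
Option (1) clefts "with reluctance" — the manner, not what was asked.
Option (2) clefts "this morning" — that matches what the question asks about.
Option (3) clefts "Felix" — the subject (agent), not what was asked.
So the congruent reply is (2).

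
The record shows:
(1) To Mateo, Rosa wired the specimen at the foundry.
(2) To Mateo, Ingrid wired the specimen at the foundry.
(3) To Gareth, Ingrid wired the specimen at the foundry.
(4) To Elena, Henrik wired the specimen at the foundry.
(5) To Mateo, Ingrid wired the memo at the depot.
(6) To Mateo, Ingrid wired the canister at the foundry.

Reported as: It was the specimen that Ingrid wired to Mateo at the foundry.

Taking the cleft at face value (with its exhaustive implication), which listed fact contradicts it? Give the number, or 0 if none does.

Focus of the cleft: "the specimen" (the thing). Presupposed background: agent = Ingrid, recipient = Mateo, setting = at the foundry.
Exhaustivity: the specimen is the only thing satisfying that background.
But fact (6) also has agent = Ingrid, recipient = Mateo, setting = at the foundry, with thing = the canister — so the exhaustive reading fails.

6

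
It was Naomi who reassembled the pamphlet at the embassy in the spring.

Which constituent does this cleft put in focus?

In an it-cleft "It was X that/who ...", the clefted constituent X is the focus; the that/who-clause expresses the presupposed open proposition.
Here the focus is "Naomi". The backgrounded (presupposed) material includes "the pamphlet", "at the embassy" and "in the spring".

Naomi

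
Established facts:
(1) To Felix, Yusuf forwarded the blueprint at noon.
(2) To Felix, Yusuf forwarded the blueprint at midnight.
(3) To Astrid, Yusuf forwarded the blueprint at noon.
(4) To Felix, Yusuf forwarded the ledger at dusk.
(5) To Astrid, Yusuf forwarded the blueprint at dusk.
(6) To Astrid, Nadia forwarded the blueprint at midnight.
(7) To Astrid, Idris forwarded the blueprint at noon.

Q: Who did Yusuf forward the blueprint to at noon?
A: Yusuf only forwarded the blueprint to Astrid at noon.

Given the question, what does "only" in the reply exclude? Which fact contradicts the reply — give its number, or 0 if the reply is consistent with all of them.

1

Answering "Who did ... to ...?" puts focus on the recipient — here, "Astrid".
"Only" then excludes alternative recipients while the background — agent = Yusuf, thing = the blueprint, setting = at noon — is held fixed.
Fact (1) keeps agent = Yusuf, thing = the blueprint, setting = at noon but has recipient = Felix; that refutes the reply.
(Fact (5) would refute a reading with focus on the setting — but that is not what the question asks.)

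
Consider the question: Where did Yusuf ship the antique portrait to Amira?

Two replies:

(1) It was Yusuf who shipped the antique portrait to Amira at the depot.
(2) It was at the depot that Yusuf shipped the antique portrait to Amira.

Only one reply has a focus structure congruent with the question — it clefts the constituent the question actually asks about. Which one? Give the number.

2

The question word "where" targets the location.
Option (1) clefts "Yusuf" — the subject (agent), not what was asked.
Option (2) clefts "at the depot" — that matches what the question asks about.
So the congruent reply is (2).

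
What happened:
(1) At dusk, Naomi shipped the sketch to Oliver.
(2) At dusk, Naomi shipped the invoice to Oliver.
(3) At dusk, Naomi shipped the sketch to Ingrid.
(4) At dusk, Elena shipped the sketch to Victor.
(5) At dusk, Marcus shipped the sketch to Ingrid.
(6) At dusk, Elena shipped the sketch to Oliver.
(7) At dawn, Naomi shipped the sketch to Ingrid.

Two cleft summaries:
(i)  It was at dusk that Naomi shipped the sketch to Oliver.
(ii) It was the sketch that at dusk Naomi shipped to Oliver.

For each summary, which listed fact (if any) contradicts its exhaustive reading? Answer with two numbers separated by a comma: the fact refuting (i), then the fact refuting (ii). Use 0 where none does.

Summary (i) focuses "at dusk" (the setting); background Naomi as agent and the sketch as thing and Oliver as recipient. No fact matches that background with a different setting, so 0.
Summary (ii) focuses "the sketch" (the thing); background Naomi as agent and Oliver as recipient and at dusk as setting. Fact (2) matches that background with thing = the invoice — refutes (ii).

0, 2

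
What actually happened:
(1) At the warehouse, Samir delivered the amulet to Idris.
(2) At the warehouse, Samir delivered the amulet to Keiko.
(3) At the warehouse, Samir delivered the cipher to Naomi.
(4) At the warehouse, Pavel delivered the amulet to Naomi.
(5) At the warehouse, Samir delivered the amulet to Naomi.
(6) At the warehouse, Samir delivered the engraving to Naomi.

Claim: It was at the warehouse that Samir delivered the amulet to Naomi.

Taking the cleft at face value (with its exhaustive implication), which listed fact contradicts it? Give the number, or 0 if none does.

The cleft puts "at the warehouse" in focus and presupposes the open proposition with same agent, thing, recipient (Samir / the amulet / Naomi).
The exhaustive reading says no other setting fits that background.
Every other fact differs from the presupposition on some backgrounded slot, so none challenges the exhaustivity.

0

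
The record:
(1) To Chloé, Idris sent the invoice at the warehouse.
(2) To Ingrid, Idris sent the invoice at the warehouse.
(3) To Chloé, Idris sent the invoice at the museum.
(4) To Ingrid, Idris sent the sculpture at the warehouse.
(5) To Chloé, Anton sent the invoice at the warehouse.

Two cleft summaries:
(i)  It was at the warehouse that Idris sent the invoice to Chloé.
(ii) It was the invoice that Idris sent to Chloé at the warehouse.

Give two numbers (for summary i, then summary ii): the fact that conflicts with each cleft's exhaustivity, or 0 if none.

Summary (i) focuses "at the warehouse" (the setting); background same agent, thing, recipient (Idris / the invoice / Chloé). Fact (3) matches that background with setting = at the museum — refutes (i).
Summary (ii) focuses "the invoice" (the thing); background same agent, recipient, setting (Idris / Chloé / at the warehouse). No fact matches that background with a different thing, so 0.

3, 0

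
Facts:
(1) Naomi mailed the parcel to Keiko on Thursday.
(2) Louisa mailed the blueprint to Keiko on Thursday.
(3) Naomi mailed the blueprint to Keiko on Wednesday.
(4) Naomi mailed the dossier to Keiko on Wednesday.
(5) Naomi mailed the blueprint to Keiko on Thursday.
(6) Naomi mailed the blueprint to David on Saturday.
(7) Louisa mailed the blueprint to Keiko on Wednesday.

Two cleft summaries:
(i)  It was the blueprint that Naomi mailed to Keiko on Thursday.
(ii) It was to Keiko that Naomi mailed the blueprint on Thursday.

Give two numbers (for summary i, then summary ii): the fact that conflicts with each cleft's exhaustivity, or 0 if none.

(i): focus "the blueprint". Looking for Naomi as agent and Keiko as recipient and on Thursday as setting with some other thing — fact (1) has the parcel there. Refuted.
(ii): focus "Keiko". No fact shares Naomi as agent and the blueprint as thing and on Thursday as setting with a different recipient. 0.

1, 0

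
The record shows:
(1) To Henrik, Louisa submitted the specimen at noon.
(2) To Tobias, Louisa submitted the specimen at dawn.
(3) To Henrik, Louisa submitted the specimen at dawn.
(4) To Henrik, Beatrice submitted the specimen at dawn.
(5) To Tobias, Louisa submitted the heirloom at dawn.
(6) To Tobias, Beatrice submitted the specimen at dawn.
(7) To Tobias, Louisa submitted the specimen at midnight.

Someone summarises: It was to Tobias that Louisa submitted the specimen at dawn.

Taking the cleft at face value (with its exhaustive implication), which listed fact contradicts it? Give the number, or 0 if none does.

The cleft puts "Tobias" in focus and presupposes the open proposition with agent = Louisa, thing = the specimen, setting = at dawn.
The exhaustive reading says no other recipient fits that background.
Fact (3) shares the background but with recipient = Henrik; exhaustivity is violated.

3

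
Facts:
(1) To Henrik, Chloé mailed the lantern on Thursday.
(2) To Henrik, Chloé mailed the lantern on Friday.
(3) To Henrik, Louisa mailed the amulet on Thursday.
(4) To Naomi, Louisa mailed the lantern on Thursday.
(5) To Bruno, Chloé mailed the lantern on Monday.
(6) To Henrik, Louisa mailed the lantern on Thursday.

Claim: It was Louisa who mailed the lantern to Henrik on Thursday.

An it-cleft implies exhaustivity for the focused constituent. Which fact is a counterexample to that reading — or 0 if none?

1

The cleft puts "Louisa" in focus and presupposes the open proposition with thing = the lantern, recipient = Henrik, setting = on Thursday.
Exhaustivity: Louisa is the only agent satisfying that background.
But fact (1) also has thing = the lantern, recipient = Henrik, setting = on Thursday, with agent = Chloé — so the exhaustive reading fails.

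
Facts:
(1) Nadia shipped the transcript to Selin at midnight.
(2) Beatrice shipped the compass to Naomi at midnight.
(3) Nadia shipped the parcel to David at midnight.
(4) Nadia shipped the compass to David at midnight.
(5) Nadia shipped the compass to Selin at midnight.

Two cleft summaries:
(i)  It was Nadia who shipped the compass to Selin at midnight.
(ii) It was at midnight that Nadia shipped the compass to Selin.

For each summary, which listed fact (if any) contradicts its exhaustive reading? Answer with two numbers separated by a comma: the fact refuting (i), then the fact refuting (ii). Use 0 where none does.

0, 0

(i): focus "Nadia". No fact shares same thing, recipient, setting (the compass / Selin / at midnight) with a different agent. 0.
(ii): focus "at midnight". No fact shares same agent, thing, recipient (Nadia / the compass / Selin) with a different setting. 0.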